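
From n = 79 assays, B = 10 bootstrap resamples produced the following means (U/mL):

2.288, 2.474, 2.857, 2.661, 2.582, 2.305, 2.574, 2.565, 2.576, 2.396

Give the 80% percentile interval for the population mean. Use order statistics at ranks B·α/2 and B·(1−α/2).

Sorted replicates: 2.288, 2.305, 2.396, 2.474, 2.565, 2.574, 2.576, 2.582, 2.661, 2.857
α = 0.20; lower rank = 10 × 0.100 = 1; upper rank = 10 × 0.900 = 9.
The 1st smallest replicate is 2.288; the 9th is 2.661.

(2.288, 2.661)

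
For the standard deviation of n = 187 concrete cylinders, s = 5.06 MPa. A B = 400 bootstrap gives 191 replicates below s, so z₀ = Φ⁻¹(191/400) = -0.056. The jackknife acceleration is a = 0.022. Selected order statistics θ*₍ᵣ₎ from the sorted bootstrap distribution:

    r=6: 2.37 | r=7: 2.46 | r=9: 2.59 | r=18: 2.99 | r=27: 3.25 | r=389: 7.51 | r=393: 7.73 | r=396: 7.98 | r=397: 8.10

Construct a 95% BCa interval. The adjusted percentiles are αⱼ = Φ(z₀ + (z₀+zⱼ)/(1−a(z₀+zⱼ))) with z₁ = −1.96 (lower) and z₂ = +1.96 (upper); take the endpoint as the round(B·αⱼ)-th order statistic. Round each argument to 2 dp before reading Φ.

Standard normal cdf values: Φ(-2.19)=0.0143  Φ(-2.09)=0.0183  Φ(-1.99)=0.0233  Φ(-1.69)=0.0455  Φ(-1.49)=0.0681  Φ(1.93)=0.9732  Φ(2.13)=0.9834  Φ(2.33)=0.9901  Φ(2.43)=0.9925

Lower: z₀ + z₁ = -0.056 + (-1.960) = -2.016; 1 − a(z₀+z₁) = 1 − (0.022)(-2.016) = 1.0444; argument = -0.056 + (-2.016)/1.0444 = -1.9864 → -1.99.
α₁ = Φ(-1.99) = 0.0233; rank = round(400 × 0.0233) = 9; θ*₍9₎ = 2.59.
Upper: z₀ + z₂ = 1.904; 1 − a(z₀+z₂) = 0.9581; argument = 1.9312 → 1.93; α₂ = 0.9732; rank = 389; θ*₍389₎ = 7.51.

(2.59, 7.51)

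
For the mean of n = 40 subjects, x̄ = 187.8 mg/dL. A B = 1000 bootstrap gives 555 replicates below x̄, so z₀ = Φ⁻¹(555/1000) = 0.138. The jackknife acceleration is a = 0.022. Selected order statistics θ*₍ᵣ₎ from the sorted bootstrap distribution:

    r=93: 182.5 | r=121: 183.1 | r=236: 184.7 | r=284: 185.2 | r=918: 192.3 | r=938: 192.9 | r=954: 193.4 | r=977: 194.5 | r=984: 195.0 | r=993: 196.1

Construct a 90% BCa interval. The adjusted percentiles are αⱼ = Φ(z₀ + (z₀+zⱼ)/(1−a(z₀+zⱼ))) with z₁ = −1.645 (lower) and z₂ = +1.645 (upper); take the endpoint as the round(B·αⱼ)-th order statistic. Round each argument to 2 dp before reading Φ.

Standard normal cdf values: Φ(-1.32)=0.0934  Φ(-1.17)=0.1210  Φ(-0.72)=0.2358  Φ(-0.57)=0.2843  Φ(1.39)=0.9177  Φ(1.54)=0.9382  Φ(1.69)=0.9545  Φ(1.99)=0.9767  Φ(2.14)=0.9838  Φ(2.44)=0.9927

Lower: z₀ + z₁ = 0.138 + (-1.645) = -1.507; 1 − a(z₀+z₁) = 1 − (0.022)(-1.507) = 1.0332; argument = 0.138 + (-1.507)/1.0332 = -1.3206 → -1.32.
α₁ = Φ(-1.32) = 0.0934; rank = round(1000 × 0.0934) = 93; θ*₍93₎ = 182.5.
Upper: z₀ + z₂ = 1.783; 1 − a(z₀+z₂) = 0.9608; argument = 1.9938 → 1.99; α₂ = 0.9767; rank = 977; θ*₍977₎ = 194.5.

(182.5, 194.5)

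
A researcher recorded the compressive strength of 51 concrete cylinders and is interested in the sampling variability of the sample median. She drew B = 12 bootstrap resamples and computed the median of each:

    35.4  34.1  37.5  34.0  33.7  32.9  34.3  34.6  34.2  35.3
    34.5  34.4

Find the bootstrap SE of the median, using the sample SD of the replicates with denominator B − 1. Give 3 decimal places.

SE* = 1.134

Bootstrap SE is the standard deviation of the 12 replicate medians.
Mean of replicates: (35.4 + 34.1 + 37.5 + 34.0 + 33.7 + 32.9 + 34.3 + 34.6 + 34.2 + 35.3 + 34.5 + 34.4) / 12 = 414.9000 / 12 = 34.5750
Sum of squared deviations: (+0.8250)² + (−0.4750)² + (+2.9250)² + (−0.5750)² + (−0.8750)² + (−1.6750)² + (−0.2750)² + (+0.0250)² + (−0.3750)² + (+0.7250)² + (−0.0750)² + (−0.1750)² = 14.1425
Variance = 14.1425 / 11 = 1.2857
SE* = √1.2857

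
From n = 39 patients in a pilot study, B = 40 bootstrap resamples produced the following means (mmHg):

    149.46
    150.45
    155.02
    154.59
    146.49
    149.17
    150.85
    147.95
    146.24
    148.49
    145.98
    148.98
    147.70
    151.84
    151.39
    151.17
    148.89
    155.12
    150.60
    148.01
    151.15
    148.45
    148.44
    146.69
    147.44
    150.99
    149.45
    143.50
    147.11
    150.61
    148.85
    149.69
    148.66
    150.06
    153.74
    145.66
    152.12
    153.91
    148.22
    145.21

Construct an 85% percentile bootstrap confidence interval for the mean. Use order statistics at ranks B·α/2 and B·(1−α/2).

Sorted replicates: 143.50, 145.21, 145.66, 145.98, 146.24, 146.49, 146.69, 147.11, 147.44, 147.70, 147.95, 148.01, 148.22, 148.44, 148.45, 148.49, 148.66, 148.85, 148.89, 148.98, 149.17, 149.45, 149.46, 149.69, 150.06, 150.45, 150.60, 150.61, 150.85, 150.99, 151.15, 151.17, 151.39, 151.84, 152.12, 153.74, 153.91, 154.59, 155.02, 155.12
α = 0.15; lower rank = 40 × 0.075 = 3; upper rank = 40 × 0.925 = 37.
The 3rd smallest replicate is 145.66; the 37th is 153.91.

(145.66, 153.91)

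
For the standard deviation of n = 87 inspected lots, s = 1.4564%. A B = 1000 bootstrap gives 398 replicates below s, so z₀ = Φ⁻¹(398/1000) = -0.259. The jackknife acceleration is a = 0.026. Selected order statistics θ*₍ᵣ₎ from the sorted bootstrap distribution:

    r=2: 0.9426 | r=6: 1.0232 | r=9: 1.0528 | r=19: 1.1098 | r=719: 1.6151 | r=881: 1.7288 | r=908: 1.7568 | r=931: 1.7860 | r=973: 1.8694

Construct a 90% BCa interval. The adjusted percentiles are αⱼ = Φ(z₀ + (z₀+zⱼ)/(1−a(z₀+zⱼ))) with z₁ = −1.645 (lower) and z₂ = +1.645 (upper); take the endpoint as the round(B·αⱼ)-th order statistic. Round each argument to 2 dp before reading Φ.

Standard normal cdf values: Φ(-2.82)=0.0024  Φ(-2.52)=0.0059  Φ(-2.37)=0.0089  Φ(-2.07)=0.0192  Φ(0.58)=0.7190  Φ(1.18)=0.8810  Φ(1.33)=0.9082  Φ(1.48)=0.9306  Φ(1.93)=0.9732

Lower: z₀ + z₁ = -0.259 + (-1.645) = -1.904; 1 − a(z₀+z₁) = 1 − (0.026)(-1.904) = 1.0495; argument = -0.259 + (-1.904)/1.0495 = -2.0732 → -2.07.
α₁ = Φ(-2.07) = 0.0192; rank = round(1000 × 0.0192) = 19; θ*₍19₎ = 1.1098.
Upper: z₀ + z₂ = 1.386; 1 − a(z₀+z₂) = 0.9640; argument = 1.1788 → 1.18; α₂ = 0.8810; rank = 881; θ*₍881₎ = 1.7288.

(1.1098, 1.7288)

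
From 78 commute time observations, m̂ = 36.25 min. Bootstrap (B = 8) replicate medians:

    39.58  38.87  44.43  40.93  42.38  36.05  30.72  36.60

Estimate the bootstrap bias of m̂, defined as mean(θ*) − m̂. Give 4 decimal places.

mean(θ*) = (39.58 + 38.87 + 44.43 + 40.93 + 42.38 + 36.05 + 30.72 + 36.60) / 8 = 38.69500
bias = 38.69500 − 36.25

bias = +2.4450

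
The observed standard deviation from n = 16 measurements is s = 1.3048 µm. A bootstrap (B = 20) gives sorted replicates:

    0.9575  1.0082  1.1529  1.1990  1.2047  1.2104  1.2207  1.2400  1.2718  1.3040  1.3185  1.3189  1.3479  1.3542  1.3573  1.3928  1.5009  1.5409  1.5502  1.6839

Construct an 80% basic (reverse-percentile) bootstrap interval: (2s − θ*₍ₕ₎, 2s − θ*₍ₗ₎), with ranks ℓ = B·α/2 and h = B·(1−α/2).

(1.0687, 1.6014)

Percentile endpoints at ranks 2 and 18: θ*₍2₎ = 1.0082, θ*₍18₎ = 1.5409.
Basic interval reflects these around s:
  lower = 2 × 1.3048 − 1.5409 = 1.0687
  upper = 2 × 1.3048 − 1.0082 = 1.6014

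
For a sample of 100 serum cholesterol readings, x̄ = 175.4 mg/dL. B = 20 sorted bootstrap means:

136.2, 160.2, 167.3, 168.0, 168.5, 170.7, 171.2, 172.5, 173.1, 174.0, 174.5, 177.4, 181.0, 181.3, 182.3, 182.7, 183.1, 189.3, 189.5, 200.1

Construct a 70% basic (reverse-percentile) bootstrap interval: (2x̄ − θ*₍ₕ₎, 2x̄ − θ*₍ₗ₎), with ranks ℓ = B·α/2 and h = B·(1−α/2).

(167.7, 183.5)

Percentile endpoints at ranks 3 and 17: θ*₍3₎ = 167.3, θ*₍17₎ = 183.1.
Basic interval reflects these around x̄:
  lower = 2 × 175.4 − 183.1 = 167.7
  upper = 2 × 175.4 − 167.3 = 183.5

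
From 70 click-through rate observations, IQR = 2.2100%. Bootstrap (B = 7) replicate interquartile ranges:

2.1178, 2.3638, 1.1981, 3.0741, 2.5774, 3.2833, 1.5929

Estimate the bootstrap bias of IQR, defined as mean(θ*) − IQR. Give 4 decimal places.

bias = +0.1053

mean(θ*) = (2.1178 + 2.3638 + 1.1981 + 3.0741 + 2.5774 + 3.2833 + 1.5929) / 7 = 2.31534
bias = 2.31534 − 2.2100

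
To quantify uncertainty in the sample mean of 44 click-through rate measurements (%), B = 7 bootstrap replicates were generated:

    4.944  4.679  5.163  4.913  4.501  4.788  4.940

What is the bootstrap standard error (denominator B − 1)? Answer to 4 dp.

Bootstrap SE is the standard deviation of the 7 replicate means.
Mean of replicates: (4.944 + 4.679 + 5.163 + 4.913 + 4.501 + 4.788 + 4.940) / 7 = 33.92800 / 7 = 4.84686
Sum of squared deviations: (+0.09714)² + (−0.16786)² + (+0.31614)² + (+0.06614)² + (−0.34586)² + (−0.05886)² + (+0.09314)² = 0.27369
Variance = 0.27369 / 6 = 0.04562
SE* = √0.04562

SE* = 0.2136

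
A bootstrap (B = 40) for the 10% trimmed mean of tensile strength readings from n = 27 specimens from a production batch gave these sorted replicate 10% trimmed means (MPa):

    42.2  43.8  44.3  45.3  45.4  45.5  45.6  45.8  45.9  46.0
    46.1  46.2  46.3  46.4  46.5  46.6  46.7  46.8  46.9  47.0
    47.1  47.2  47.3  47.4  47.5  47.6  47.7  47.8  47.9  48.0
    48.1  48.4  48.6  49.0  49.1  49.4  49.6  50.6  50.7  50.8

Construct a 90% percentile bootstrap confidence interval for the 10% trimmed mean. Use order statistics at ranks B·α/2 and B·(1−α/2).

(43.8, 50.6)

α = 0.10; lower rank = 40 × 0.050 = 2; upper rank = 40 × 0.950 = 38.
The 2nd smallest replicate is 43.8; the 38th is 50.6.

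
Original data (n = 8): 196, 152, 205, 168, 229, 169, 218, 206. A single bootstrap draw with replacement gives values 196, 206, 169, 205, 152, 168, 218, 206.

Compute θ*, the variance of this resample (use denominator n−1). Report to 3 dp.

Mean = 190.0000; sum of squared deviations = 3926.0000
s² = 3926.0000 / 7 = 560.8571

θ* = 560.857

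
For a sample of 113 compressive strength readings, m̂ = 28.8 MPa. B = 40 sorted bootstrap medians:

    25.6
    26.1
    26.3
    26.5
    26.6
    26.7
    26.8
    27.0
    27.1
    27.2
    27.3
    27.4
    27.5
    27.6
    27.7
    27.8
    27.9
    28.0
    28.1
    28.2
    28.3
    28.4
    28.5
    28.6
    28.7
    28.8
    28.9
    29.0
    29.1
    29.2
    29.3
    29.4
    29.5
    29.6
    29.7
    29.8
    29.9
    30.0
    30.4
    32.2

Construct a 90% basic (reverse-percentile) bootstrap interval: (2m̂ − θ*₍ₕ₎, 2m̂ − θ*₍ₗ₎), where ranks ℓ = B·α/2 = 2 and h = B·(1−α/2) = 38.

Percentile endpoints at ranks 2 and 38: θ*₍2₎ = 26.1, θ*₍38₎ = 30.0.
Basic interval reflects these around m̂:
  lower = 2 × 28.8 − 30.0 = 27.6
  upper = 2 × 28.8 − 26.1 = 31.5

(27.6, 31.5)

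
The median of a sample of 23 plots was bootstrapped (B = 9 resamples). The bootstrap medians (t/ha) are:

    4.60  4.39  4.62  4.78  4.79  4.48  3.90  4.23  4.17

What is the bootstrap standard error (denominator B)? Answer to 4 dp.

SE* = 0.2806

Bootstrap SE is the standard deviation of the 9 replicate medians.
Mean of replicates: (4.60 + 4.39 + 4.62 + 4.78 + 4.79 + 4.48 + 3.90 + 4.23 + 4.17) / 9 = 39.96000 / 9 = 4.44000
Sum of squared deviations: (+0.16000)² + (−0.05000)² + (+0.18000)² + (+0.34000)² + (+0.35000)² + (+0.04000)² + (−0.54000)² + (−0.21000)² + (−0.27000)² = 0.70880
Variance = 0.70880 / 9 = 0.07876
SE* = √0.07876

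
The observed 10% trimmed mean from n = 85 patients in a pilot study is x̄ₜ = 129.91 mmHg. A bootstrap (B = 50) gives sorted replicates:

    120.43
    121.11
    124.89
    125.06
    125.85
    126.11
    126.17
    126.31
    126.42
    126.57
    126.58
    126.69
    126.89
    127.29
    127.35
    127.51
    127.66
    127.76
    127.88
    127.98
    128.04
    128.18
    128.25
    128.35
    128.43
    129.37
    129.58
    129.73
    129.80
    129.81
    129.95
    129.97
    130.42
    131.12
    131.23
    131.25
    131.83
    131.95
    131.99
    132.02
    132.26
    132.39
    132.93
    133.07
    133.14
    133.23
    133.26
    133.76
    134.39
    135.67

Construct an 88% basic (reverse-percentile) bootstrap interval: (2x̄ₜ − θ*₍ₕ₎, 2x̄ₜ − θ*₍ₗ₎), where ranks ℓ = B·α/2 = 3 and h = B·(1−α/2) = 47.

Percentile endpoints at ranks 3 and 47: θ*₍3₎ = 124.89, θ*₍47₎ = 133.26.
Basic interval reflects these around x̄ₜ:
  lower = 2 × 129.91 − 133.26 = 126.56
  upper = 2 × 129.91 − 124.89 = 134.93

(126.56, 134.93)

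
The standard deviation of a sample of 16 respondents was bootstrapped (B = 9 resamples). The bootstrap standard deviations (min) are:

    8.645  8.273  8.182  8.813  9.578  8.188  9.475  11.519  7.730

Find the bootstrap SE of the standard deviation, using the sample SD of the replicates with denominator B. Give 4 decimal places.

Bootstrap SE is the standard deviation of the 9 replicate standard deviations.
Mean of replicates: (8.645 + 8.273 + 8.182 + 8.813 + 9.578 + 8.188 + 9.475 + 11.519 + 7.730) / 9 = 80.40300 / 9 = 8.93367
Sum of squared deviations: (−0.28867)² + (−0.66067)² + (−0.75167)² + (−0.12067)² + (+0.64433)² + (−0.74567)² + (+0.54133)² + (+2.58533)² + (−1.20367)² = 10.49636
Variance = 10.49636 / 9 = 1.16626
SE* = √1.16626

SE* = 1.0799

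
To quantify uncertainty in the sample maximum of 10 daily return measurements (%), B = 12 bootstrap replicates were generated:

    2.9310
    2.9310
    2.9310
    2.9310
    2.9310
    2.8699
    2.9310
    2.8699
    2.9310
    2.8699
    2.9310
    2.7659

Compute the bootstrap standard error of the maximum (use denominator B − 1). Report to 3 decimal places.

SE* = 0.051

Bootstrap SE is the standard deviation of the 12 replicate maximums.
Mean of replicates: (2.9310 + 2.9310 + 2.9310 + 2.9310 + 2.9310 + 2.8699 + 2.9310 + 2.8699 + 2.9310 + 2.8699 + 2.9310 + 2.7659) / 12 = 34.82360 / 12 = 2.90197
Sum of squared deviations: (+0.02903)² + (+0.02903)² + (+0.02903)² + (+0.02903)² + (+0.02903)² + (−0.03207)² + (+0.02903)² + (−0.03207)² + (+0.02903)² + (−0.03207)² + (+0.02903)² + (−0.13607)² = 0.02834
Variance = 0.02834 / 11 = 0.00258
SE* = √0.00258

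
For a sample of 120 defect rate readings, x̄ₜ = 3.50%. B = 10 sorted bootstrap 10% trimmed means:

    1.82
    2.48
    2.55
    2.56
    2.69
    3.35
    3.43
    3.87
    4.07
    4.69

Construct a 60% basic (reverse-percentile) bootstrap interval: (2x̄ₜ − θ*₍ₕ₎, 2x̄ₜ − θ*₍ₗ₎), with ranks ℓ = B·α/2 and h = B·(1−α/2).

Percentile endpoints at ranks 2 and 8: θ*₍2₎ = 2.48, θ*₍8₎ = 3.87.
Basic interval reflects these around x̄ₜ:
  lower = 2 × 3.50 − 3.87 = 3.13
  upper = 2 × 3.50 − 2.48 = 4.52

(3.13, 4.52)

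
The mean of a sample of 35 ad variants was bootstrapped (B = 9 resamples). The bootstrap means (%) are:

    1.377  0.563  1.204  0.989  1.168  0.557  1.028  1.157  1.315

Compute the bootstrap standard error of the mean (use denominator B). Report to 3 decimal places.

SE* = 0.281

Bootstrap SE is the standard deviation of the 9 replicate means.
Mean of replicates: (1.377 + 0.563 + 1.204 + 0.989 + 1.168 + 0.557 + 1.028 + 1.157 + 1.315) / 9 = 9.3580 / 9 = 1.0398
Sum of squared deviations: (+0.3372)² + (−0.4768)² + (+0.1642)² + (−0.0508)² + (+0.1282)² + (−0.4828)² + (−0.0118)² + (+0.1172)² + (+0.2752)² = 0.7097
Variance = 0.7097 / 9 = 0.0789
SE* = √0.0789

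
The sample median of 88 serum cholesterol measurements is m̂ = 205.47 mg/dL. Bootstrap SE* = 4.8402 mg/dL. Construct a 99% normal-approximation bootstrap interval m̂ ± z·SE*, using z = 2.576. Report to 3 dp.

(193.002, 217.938)

Margin = 2.576 × 4.8402 = 12.4684
Interval: 205.47 ± 12.4684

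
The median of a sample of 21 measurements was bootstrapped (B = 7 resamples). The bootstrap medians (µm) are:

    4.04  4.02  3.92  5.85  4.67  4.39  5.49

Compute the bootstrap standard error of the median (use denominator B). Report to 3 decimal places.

SE* = 0.708

Bootstrap SE is the standard deviation of the 7 replicate medians.
Mean of replicates: (4.04 + 4.02 + 3.92 + 5.85 + 4.67 + 4.39 + 5.49) / 7 = 32.3800 / 7 = 4.6257
Sum of squared deviations: (−0.5857)² + (−0.6057)² + (−0.7057)² + (+1.2243)² + (+0.0443)² + (−0.2357)² + (+0.8643)² = 3.5114
Variance = 3.5114 / 7 = 0.5016
SE* = √0.5016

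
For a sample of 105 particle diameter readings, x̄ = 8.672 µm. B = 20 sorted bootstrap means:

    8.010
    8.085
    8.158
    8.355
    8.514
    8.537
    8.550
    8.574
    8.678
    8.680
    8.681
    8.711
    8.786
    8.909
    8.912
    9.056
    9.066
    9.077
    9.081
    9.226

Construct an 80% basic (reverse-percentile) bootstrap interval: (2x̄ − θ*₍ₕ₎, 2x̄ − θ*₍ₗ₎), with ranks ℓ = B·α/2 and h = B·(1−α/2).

Percentile endpoints at ranks 2 and 18: θ*₍2₎ = 8.085, θ*₍18₎ = 9.077.
Basic interval reflects these around x̄:
  lower = 2 × 8.672 − 9.077 = 8.267
  upper = 2 × 8.672 − 8.085 = 9.259

(8.267, 9.259)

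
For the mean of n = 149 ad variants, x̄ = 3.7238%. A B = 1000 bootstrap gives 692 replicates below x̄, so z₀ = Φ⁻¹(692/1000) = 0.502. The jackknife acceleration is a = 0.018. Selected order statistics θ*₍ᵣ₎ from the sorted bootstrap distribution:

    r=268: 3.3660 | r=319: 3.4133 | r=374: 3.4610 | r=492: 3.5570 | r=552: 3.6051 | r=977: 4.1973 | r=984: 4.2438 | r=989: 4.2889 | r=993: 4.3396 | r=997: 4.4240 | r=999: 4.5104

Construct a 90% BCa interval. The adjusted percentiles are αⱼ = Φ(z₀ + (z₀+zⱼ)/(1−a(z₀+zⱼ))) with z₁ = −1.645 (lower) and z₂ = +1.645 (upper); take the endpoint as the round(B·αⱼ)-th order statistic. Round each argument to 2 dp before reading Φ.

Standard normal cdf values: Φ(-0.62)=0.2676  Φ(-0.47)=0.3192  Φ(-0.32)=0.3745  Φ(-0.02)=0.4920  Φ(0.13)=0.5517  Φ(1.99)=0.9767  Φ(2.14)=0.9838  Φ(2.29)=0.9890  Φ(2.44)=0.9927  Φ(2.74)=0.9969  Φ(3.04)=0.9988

(3.3660, 4.4240)

Lower: z₀ + z₁ = 0.502 + (-1.645) = -1.143; 1 − a(z₀+z₁) = 1 − (0.018)(-1.143) = 1.0206; argument = 0.502 + (-1.143)/1.0206 = -0.6180 → -0.62.
α₁ = Φ(-0.62) = 0.2676; rank = round(1000 × 0.2676) = 268; θ*₍268₎ = 3.3660.
Upper: z₀ + z₂ = 2.147; 1 − a(z₀+z₂) = 0.9614; argument = 2.7353 → 2.74; α₂ = 0.9969; rank = 997; θ*₍997₎ = 4.4240.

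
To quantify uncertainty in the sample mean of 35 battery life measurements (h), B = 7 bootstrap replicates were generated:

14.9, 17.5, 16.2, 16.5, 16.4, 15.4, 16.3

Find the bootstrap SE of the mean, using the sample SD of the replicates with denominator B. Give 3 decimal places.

SE* = 0.770

Bootstrap SE is the standard deviation of the 7 replicate means.
Mean of replicates: (14.9 + 17.5 + 16.2 + 16.5 + 16.4 + 15.4 + 16.3) / 7 = 113.2000 / 7 = 16.1714
Sum of squared deviations: (−1.2714)² + (+1.3286)² + (+0.0286)² + (+0.3286)² + (+0.2286)² + (−0.7714)² + (+0.1286)² = 4.1543
Variance = 4.1543 / 7 = 0.5935
SE* = √0.5935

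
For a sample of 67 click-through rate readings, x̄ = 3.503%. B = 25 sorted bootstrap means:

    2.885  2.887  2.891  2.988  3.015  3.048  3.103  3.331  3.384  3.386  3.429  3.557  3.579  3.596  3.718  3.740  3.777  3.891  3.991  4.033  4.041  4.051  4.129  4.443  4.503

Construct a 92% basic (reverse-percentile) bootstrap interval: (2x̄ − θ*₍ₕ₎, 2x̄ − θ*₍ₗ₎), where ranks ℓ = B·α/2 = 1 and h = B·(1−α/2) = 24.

Percentile endpoints at ranks 1 and 24: θ*₍1₎ = 2.885, θ*₍24₎ = 4.443.
Basic interval reflects these around x̄:
  lower = 2 × 3.503 − 4.443 = 2.563
  upper = 2 × 3.503 − 2.885 = 4.121

(2.563, 4.121)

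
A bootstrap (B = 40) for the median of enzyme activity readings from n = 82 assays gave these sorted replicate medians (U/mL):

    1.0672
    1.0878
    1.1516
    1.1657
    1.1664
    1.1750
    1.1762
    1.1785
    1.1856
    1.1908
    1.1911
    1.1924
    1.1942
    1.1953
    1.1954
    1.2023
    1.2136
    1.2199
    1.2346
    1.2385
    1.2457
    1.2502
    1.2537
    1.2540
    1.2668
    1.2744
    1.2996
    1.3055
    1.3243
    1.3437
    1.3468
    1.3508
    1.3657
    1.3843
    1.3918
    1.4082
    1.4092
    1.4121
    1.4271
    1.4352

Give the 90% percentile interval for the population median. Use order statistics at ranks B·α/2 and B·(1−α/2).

α = 0.10; lower rank = 40 × 0.050 = 2; upper rank = 40 × 0.950 = 38.
The 2nd smallest replicate is 1.0878; the 38th is 1.4121.

(1.0878, 1.4121)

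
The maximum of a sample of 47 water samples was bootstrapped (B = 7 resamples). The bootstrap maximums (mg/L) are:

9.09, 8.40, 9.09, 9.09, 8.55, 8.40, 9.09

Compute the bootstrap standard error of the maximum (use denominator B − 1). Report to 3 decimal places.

Bootstrap SE is the standard deviation of the 7 replicate maximums.
Mean of replicates: (9.09 + 8.40 + 9.09 + 9.09 + 8.55 + 8.40 + 9.09) / 7 = 61.7100 / 7 = 8.8157
Sum of squared deviations: (+0.2743)² + (−0.4157)² + (+0.2743)² + (+0.2743)² + (−0.2657)² + (−0.4157)² + (+0.2743)² = 0.7172
Variance = 0.7172 / 6 = 0.1195
SE* = √0.1195

SE* = 0.346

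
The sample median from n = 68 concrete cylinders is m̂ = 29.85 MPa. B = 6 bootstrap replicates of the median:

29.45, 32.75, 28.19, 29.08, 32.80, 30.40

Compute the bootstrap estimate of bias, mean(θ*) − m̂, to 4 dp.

mean(θ*) = (29.45 + 32.75 + 28.19 + 29.08 + 32.80 + 30.40) / 6 = 30.44500
bias = 30.44500 − 29.85

bias = +0.5950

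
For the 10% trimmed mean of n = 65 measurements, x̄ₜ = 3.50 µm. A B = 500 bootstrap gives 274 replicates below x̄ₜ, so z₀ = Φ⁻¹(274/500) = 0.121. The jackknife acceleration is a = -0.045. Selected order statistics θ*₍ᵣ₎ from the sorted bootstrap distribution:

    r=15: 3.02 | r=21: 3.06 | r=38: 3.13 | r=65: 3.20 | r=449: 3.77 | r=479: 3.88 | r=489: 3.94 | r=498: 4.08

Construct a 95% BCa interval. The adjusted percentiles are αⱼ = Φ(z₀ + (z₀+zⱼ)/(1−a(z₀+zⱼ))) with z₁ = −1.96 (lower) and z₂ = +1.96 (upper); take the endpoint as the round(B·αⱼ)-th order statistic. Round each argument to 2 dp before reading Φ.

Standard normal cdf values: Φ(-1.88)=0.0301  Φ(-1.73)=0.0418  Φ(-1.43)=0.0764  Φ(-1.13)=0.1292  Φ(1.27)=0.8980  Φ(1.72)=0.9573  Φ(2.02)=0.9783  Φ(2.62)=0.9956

Lower: z₀ + z₁ = 0.121 + (-1.960) = -1.839; 1 − a(z₀+z₁) = 1 − (-0.045)(-1.839) = 0.9172; argument = 0.121 + (-1.839)/0.9172 = -1.8839 → -1.88.
α₁ = Φ(-1.88) = 0.0301; rank = round(500 × 0.0301) = 15; θ*₍15₎ = 3.02.
Upper: z₀ + z₂ = 2.081; 1 − a(z₀+z₂) = 1.0936; argument = 2.0238 → 2.02; α₂ = 0.9783; rank = 489; θ*₍489₎ = 3.94.

(3.02, 3.94)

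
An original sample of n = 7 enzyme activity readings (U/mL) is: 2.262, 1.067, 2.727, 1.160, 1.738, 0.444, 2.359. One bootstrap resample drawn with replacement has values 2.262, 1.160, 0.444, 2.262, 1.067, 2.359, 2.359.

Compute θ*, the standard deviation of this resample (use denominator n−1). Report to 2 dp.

Mean = 1.7019; sum of squared deviations = 3.7701
s² = 3.7701 / 6 = 0.6283
s = √0.6283 = 0.79

θ* = 0.79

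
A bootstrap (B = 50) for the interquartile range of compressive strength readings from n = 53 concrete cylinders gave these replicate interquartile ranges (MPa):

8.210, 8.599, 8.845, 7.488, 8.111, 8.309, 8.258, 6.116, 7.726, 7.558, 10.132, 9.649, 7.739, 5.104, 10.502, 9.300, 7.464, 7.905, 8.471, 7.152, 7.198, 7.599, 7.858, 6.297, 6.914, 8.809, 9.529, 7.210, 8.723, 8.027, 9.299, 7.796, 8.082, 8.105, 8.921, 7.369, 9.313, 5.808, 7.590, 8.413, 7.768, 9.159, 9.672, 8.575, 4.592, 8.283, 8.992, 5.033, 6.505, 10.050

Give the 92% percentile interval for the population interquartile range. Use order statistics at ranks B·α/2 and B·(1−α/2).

Sorted replicates: 4.592, 5.033, 5.104, 5.808, 6.116, 6.297, 6.505, 6.914, 7.152, 7.198, 7.210, 7.369, 7.464, 7.488, 7.558, 7.590, 7.599, 7.726, 7.739, 7.768, 7.796, 7.858, 7.905, 8.027, 8.082, 8.105, 8.111, 8.210, 8.258, 8.283, 8.309, 8.413, 8.471, 8.575, 8.599, 8.723, 8.809, 8.845, 8.921, 8.992, 9.159, 9.299, 9.300, 9.313, 9.529, 9.649, 9.672, 10.050, 10.132, 10.502
α = 0.08; lower rank = 50 × 0.040 = 2; upper rank = 50 × 0.960 = 48.
The 2nd smallest replicate is 5.033; the 48th is 10.050.

(5.033, 10.050)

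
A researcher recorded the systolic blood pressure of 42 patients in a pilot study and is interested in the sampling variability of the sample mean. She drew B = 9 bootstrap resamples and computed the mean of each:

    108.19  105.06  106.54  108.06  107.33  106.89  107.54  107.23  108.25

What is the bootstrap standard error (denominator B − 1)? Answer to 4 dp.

SE* = 1.0036

Bootstrap SE is the standard deviation of the 9 replicate means.
Mean of replicates: (108.19 + 105.06 + 106.54 + 108.06 + 107.33 + 106.89 + 107.54 + 107.23 + 108.25) / 9 = 965.09000 / 9 = 107.23222
Sum of squared deviations: (+0.95778)² + (−2.17222)² + (−0.69222)² + (+0.82778)² + (+0.09778)² + (−0.34222)² + (+0.30778)² + (−0.00222)² + (+1.01778)² = 8.05756
Variance = 8.05756 / 8 = 1.00719
SE* = √1.00719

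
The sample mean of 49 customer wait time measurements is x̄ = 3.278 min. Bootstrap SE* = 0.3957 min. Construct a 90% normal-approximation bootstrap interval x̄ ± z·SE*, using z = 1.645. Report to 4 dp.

(2.6271, 3.9289)

Margin = 1.645 × 0.3957 = 0.65093
Interval: 3.278 ± 0.65093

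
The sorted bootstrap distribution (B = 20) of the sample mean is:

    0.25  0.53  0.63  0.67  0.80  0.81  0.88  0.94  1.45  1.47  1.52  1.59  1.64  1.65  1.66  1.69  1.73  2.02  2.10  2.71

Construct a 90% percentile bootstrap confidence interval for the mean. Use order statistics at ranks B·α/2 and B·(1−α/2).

(0.25, 2.10)

α = 0.10; lower rank = 20 × 0.050 = 1; upper rank = 20 × 0.950 = 19.
The 1st smallest replicate is 0.25; the 19th is 2.10.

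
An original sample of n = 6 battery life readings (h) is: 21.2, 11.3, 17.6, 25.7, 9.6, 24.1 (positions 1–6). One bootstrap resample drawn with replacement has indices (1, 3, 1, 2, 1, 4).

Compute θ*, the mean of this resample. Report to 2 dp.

θ* = 19.70

Resample values: 21.2, 17.6, 21.2, 11.3, 21.2, 25.7.
Mean = (21.2 + 17.6 + 21.2 + 11.3 + 21.2 + 25.7) / 6 = 118.20 / 6 = 19.70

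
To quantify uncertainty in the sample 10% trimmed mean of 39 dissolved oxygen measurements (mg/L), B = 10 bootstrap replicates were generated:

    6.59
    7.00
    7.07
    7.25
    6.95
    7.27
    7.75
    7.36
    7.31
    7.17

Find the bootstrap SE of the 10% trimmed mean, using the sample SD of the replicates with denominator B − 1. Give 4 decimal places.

Bootstrap SE is the standard deviation of the 10 replicate 10% trimmed means.
Mean of replicates: (6.59 + 7.00 + 7.07 + 7.25 + 6.95 + 7.27 + 7.75 + 7.36 + 7.31 + 7.17) / 10 = 71.72000 / 10 = 7.17200
Sum of squared deviations: (−0.58200)² + (−0.17200)² + (−0.10200)² + (+0.07800)² + (−0.22200)² + (+0.09800)² + (+0.57800)² + (+0.18800)² + (+0.13800)² + (−0.00200)² = 0.83216
Variance = 0.83216 / 9 = 0.09246
SE* = √0.09246

SE* = 0.3041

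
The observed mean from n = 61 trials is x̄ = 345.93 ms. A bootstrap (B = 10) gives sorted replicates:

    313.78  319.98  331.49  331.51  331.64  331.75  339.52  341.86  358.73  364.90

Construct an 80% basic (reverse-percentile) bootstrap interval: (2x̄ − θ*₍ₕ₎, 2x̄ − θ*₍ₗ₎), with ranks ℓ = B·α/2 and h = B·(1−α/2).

Percentile endpoints at ranks 1 and 9: θ*₍1₎ = 313.78, θ*₍9₎ = 358.73.
Basic interval reflects these around x̄:
  lower = 2 × 345.93 − 358.73 = 333.13
  upper = 2 × 345.93 − 313.78 = 378.08

(333.13, 378.08)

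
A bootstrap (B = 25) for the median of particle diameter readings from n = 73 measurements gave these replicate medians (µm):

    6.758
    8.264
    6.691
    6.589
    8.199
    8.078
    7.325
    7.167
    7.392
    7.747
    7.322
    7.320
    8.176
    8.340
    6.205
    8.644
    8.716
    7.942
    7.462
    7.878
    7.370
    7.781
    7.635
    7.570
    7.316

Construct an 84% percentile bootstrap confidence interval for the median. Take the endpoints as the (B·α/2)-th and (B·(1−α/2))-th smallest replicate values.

Sorted replicates: 6.205, 6.589, 6.691, 6.758, 7.167, 7.316, 7.320, 7.322, 7.325, 7.370, 7.392, 7.462, 7.570, 7.635, 7.747, 7.781, 7.878, 7.942, 8.078, 8.176, 8.199, 8.264, 8.340, 8.644, 8.716
α = 0.16; lower rank = 25 × 0.080 = 2; upper rank = 25 × 0.920 = 23.
The 2nd smallest replicate is 6.589; the 23rd is 8.340.

(6.589, 8.340)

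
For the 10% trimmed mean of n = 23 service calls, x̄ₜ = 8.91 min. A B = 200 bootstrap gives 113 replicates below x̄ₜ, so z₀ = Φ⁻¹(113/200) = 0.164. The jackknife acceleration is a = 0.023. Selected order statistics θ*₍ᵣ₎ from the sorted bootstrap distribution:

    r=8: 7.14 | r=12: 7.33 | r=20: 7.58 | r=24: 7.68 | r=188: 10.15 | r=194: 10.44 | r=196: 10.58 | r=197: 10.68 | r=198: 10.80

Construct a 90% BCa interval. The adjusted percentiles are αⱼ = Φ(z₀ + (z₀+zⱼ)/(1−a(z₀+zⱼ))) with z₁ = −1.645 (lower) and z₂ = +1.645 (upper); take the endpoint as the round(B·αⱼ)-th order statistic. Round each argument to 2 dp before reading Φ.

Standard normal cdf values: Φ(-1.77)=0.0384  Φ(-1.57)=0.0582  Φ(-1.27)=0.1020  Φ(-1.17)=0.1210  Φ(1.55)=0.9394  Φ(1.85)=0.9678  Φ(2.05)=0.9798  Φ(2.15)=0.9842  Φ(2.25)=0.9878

Lower: z₀ + z₁ = 0.164 + (-1.645) = -1.481; 1 − a(z₀+z₁) = 1 − (0.023)(-1.481) = 1.0341; argument = 0.164 + (-1.481)/1.0341 = -1.2682 → -1.27.
α₁ = Φ(-1.27) = 0.1020; rank = round(200 × 0.1020) = 20; θ*₍20₎ = 7.58.
Upper: z₀ + z₂ = 1.809; 1 − a(z₀+z₂) = 0.9584; argument = 2.0515 → 2.05; α₂ = 0.9798; rank = 196; θ*₍196₎ = 10.58.

(7.58, 10.58)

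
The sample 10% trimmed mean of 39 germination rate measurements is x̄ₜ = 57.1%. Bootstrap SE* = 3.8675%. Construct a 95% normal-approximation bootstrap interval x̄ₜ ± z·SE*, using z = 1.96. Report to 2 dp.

Margin = 1.96 × 3.8675 = 7.580
Interval: 57.1 ± 7.580

(49.52, 64.68)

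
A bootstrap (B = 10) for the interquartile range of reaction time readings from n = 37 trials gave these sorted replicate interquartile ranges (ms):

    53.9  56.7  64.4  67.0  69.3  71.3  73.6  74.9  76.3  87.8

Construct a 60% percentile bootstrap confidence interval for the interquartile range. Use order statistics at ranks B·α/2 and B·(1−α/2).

(56.7, 74.9)

α = 0.40; lower rank = 10 × 0.200 = 2; upper rank = 10 × 0.800 = 8.
The 2nd smallest replicate is 56.7; the 8th is 74.9.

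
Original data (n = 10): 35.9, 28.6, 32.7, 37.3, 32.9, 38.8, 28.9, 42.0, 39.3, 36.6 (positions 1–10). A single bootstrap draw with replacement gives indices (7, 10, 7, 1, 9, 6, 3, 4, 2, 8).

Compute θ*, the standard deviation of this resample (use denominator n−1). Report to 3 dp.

Resample values: 28.9, 36.6, 28.9, 35.9, 39.3, 38.8, 32.7, 37.3, 28.6, 42.0.
Mean = 34.9000; sum of squared deviations = 211.1600
s² = 211.1600 / 9 = 23.4622
s = √23.4622 = 4.844

θ* = 4.844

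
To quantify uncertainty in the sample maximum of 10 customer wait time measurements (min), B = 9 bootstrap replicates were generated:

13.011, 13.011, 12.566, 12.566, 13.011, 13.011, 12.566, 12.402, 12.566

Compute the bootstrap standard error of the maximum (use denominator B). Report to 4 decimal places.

SE* = 0.2424

Bootstrap SE is the standard deviation of the 9 replicate maximums.
Mean of replicates: (13.011 + 13.011 + 12.566 + 12.566 + 13.011 + 13.011 + 12.566 + 12.402 + 12.566) / 9 = 114.71000 / 9 = 12.74556
Sum of squared deviations: (+0.26544)² + (+0.26544)² + (−0.17956)² + (−0.17956)² + (+0.26544)² + (+0.26544)² + (−0.17956)² + (−0.34356)² + (−0.17956)² = 0.52883
Variance = 0.52883 / 9 = 0.05876
SE* = √0.05876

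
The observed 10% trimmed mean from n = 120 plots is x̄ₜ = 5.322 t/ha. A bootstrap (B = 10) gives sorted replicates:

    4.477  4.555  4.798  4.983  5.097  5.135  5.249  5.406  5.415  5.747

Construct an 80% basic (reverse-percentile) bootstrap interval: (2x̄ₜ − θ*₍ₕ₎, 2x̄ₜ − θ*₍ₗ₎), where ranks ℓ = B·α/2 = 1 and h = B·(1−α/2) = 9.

Percentile endpoints at ranks 1 and 9: θ*₍1₎ = 4.477, θ*₍9₎ = 5.415.
Basic interval reflects these around x̄ₜ:
  lower = 2 × 5.322 − 5.415 = 5.229
  upper = 2 × 5.322 − 4.477 = 6.167

(5.229, 6.167)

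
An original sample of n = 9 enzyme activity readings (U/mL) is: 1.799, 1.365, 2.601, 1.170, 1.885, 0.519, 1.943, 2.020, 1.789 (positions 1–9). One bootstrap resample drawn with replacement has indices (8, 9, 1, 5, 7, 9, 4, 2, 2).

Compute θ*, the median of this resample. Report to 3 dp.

θ* = 1.789

Resample values: 2.020, 1.789, 1.799, 1.885, 1.943, 1.789, 1.170, 1.365, 1.365.
Sorted: 1.170, 1.365, 1.365, 1.789, 1.789, 1.799, 1.885, 1.943, 2.020
Median = middle value = 1.789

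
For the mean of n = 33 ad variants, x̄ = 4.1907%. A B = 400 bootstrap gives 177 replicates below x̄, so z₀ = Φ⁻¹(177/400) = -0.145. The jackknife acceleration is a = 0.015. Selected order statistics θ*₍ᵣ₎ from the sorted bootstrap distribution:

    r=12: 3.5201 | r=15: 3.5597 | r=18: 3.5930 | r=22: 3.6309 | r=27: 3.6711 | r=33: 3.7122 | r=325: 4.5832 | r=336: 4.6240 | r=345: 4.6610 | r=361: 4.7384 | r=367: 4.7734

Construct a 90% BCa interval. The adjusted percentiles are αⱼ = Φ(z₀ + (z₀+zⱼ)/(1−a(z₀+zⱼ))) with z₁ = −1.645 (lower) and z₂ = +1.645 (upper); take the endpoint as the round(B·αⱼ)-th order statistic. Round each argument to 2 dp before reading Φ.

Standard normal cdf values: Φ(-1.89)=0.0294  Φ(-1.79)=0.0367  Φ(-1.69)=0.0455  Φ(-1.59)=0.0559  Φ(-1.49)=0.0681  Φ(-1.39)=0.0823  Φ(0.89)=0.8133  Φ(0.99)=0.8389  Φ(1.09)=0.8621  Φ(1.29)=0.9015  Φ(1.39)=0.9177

(3.5201, 4.7734)

Lower: z₀ + z₁ = -0.145 + (-1.645) = -1.790; 1 − a(z₀+z₁) = 1 − (0.015)(-1.790) = 1.0269; argument = -0.145 + (-1.790)/1.0269 = -1.8882 → -1.89.
α₁ = Φ(-1.89) = 0.0294; rank = round(400 × 0.0294) = 12; θ*₍12₎ = 3.5201.
Upper: z₀ + z₂ = 1.500; 1 − a(z₀+z₂) = 0.9775; argument = 1.3895 → 1.39; α₂ = 0.9177; rank = 367; θ*₍367₎ = 4.7734.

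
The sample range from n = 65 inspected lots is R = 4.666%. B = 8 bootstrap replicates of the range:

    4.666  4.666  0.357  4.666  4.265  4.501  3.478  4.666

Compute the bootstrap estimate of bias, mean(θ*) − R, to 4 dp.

bias = −0.7579

mean(θ*) = (4.666 + 4.666 + 0.357 + 4.666 + 4.265 + 4.501 + 3.478 + 4.666) / 8 = 3.90813
bias = 3.90813 − 4.666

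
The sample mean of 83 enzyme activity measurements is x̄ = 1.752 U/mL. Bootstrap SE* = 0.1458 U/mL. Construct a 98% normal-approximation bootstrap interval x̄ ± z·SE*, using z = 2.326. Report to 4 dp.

Margin = 2.326 × 0.1458 = 0.33913
Interval: 1.752 ± 0.33913

(1.4129, 2.0911)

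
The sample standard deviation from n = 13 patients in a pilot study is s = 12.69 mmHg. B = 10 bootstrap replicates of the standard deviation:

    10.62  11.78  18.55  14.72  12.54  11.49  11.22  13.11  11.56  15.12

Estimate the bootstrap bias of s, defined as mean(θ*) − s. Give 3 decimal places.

bias = +0.381

mean(θ*) = (10.62 + 11.78 + 18.55 + 14.72 + 12.54 + 11.49 + 11.22 + 13.11 + 11.56 + 15.12) / 10 = 13.0710
bias = 13.0710 − 12.69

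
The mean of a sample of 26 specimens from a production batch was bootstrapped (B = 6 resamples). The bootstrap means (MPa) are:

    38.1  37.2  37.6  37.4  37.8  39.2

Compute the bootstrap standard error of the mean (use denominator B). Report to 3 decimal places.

Bootstrap SE is the standard deviation of the 6 replicate means.
Mean of replicates: (38.1 + 37.2 + 37.6 + 37.4 + 37.8 + 39.2) / 6 = 227.3000 / 6 = 37.8833
Sum of squared deviations: (+0.2167)² + (−0.6833)² + (−0.2833)² + (−0.4833)² + (−0.0833)² + (+1.3167)² = 2.5683
Variance = 2.5683 / 6 = 0.4281
SE* = √0.4281

SE* = 0.654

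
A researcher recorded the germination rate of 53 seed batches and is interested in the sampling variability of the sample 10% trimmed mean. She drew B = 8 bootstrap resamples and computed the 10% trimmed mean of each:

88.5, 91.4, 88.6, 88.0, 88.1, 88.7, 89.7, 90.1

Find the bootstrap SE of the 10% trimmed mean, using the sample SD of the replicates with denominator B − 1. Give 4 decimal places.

SE* = 1.1722

Bootstrap SE is the standard deviation of the 8 replicate 10% trimmed means.
Mean of replicates: (88.5 + 91.4 + 88.6 + 88.0 + 88.1 + 88.7 + 89.7 + 90.1) / 8 = 713.10000 / 8 = 89.13750
Sum of squared deviations: (−0.63750)² + (+2.26250)² + (−0.53750)² + (−1.13750)² + (−1.03750)² + (−0.43750)² + (+0.56250)² + (+0.96250)² = 9.61875
Variance = 9.61875 / 7 = 1.37411
SE* = √1.37411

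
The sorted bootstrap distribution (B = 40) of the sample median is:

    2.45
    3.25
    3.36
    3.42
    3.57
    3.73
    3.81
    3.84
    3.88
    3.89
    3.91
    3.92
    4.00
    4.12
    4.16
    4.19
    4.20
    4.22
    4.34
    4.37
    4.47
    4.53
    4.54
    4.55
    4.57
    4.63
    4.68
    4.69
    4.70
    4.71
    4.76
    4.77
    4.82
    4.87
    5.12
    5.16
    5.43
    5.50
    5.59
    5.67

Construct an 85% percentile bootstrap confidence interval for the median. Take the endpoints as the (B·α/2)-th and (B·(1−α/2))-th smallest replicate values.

(3.36, 5.43)

α = 0.15; lower rank = 40 × 0.075 = 3; upper rank = 40 × 0.925 = 37.
The 3rd smallest replicate is 3.36; the 37th is 5.43.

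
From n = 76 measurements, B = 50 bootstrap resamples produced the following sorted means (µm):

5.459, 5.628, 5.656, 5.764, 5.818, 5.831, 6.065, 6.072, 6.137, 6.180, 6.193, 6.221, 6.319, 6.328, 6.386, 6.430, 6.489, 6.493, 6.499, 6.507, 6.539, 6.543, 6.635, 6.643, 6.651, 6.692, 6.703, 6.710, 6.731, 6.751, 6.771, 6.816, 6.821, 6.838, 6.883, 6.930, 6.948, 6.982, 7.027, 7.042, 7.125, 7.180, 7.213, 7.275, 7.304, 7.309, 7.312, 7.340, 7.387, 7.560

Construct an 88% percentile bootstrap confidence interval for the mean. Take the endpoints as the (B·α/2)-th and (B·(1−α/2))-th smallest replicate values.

(5.656, 7.312)

α = 0.12; lower rank = 50 × 0.060 = 3; upper rank = 50 × 0.940 = 47.
The 3rd smallest replicate is 5.656; the 47th is 7.312.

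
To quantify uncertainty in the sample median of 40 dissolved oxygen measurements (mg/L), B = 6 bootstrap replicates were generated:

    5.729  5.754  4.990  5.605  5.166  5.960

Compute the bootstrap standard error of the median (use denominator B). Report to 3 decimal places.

SE* = 0.343

Bootstrap SE is the standard deviation of the 6 replicate medians.
Mean of replicates: (5.729 + 5.754 + 4.990 + 5.605 + 5.166 + 5.960) / 6 = 33.2040 / 6 = 5.5340
Sum of squared deviations: (+0.1950)² + (+0.2200)² + (−0.5440)² + (+0.0710)² + (−0.3680)² + (+0.4260)² = 0.7043
Variance = 0.7043 / 6 = 0.1174
SE* = √0.1174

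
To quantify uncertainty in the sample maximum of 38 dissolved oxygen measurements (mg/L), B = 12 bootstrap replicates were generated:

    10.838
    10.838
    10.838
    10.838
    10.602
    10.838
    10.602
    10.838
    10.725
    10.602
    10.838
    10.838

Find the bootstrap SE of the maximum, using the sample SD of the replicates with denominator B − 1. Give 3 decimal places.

SE* = 0.106

Bootstrap SE is the standard deviation of the 12 replicate maximums.
Mean of replicates: (10.838 + 10.838 + 10.838 + 10.838 + 10.602 + 10.838 + 10.602 + 10.838 + 10.725 + 10.602 + 10.838 + 10.838) / 12 = 129.2350 / 12 = 10.7696
Sum of squared deviations: (+0.0684)² + (+0.0684)² + (+0.0684)² + (+0.0684)² + (−0.1676)² + (+0.0684)² + (−0.1676)² + (+0.0684)² + (−0.0446)² + (−0.1676)² + (+0.0684)² + (+0.0684)² = 0.1237
Variance = 0.1237 / 11 = 0.0112
SE* = √0.0112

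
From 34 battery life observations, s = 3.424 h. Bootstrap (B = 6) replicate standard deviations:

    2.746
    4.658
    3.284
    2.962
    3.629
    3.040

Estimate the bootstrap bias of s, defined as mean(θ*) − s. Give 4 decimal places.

mean(θ*) = (2.746 + 4.658 + 3.284 + 2.962 + 3.629 + 3.040) / 6 = 3.38650
bias = 3.38650 − 3.424

bias = −0.0375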